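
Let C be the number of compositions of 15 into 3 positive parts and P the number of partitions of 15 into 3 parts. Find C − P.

72

Compositions: C(14,2) = 91.
Unordered (partitions into 3 parts): 19.
Difference: 91 − 19 = 72.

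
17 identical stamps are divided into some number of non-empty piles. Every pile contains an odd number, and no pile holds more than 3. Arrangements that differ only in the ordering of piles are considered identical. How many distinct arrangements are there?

6

Listing the qualifying partitions of 17:
1 + 1 + 3 + 3 + 3 + 3 + 3
1 + 1 + 1 + 1 + 1 + 3 + 3 + 3 + 3
1 + 1 + 1 + 1 + 1 + 1 + 1 + 1 + 3 + 3 + 3
1 + 1 + 1 + 1 + 1 + 1 + 1 + 1 + 1 + 1 + 1 + 3 + 3
1 + 1 + 1 + 1 + 1 + 1 + 1 + 1 + 1 + 1 + 1 + 1 + 1 + 1 + 3
1 + 1 + 1 + 1 + 1 + 1 + 1 + 1 + 1 + 1 + 1 + 1 + 1 + 1 + 1 + 1 + 1
Counting gives 6.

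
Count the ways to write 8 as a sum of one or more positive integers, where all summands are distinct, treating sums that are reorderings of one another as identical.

6

The partitions of 8 that satisfy the conditions:
8
7 + 1
6 + 2
5 + 3
5 + 2 + 1
4 + 3 + 1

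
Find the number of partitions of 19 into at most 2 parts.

They are:
19
18,1
17,2
16,3
15,4
14,5
13,6
12,7
11,8
10,9
Counting gives 10.

10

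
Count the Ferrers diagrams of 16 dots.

Counting exhaustively, 231 partitions satisfy the conditions.

231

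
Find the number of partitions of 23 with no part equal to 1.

Enumerating by decreasing first part gives 253 partitions in all.

253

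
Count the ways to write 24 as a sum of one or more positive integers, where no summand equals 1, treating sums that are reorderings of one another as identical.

320

Systematic enumeration (by largest part, then next-largest, …) yields 320.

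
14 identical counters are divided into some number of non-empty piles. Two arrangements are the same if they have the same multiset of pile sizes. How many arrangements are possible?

135

Direct enumeration gives 135 partitions.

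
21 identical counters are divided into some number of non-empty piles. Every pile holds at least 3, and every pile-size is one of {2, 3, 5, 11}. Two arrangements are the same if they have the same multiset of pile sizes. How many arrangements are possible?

They are:
5 + 5 + 11
3 + 3 + 5 + 5 + 5
3 + 3 + 3 + 3 + 3 + 3 + 3
Counting gives 3.

3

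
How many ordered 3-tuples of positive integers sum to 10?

36

Equivalently, choose which 2 of the 9 gaps become plus signs: C(9,2) = 36.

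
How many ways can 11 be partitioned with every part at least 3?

6

The partitions of 11 that satisfy the conditions:
11
8, 3
7, 4
6, 5
5, 3, 3
4, 4, 3
Counting gives 6.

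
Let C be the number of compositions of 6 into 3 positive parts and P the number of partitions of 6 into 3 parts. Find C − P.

7

Compositions: C(5,2) = 10.
Partitions of 6 into exactly 3 parts: 3.
Difference: 10 − 3 = 7.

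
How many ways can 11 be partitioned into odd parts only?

12

The partitions of 11 that satisfy the conditions:
11
9 + 1 + 1
7 + 3 + 1
7 + 1 + 1 + 1 + 1
5 + 5 + 1
5 + 3 + 3
5 + 3 + 1 + 1 + 1
5 + 1 + 1 + 1 + 1 + 1 + 1
3 + 3 + 3 + 1 + 1
3 + 3 + 1 + 1 + 1 + 1 + 1
3 + 1 + 1 + 1 + 1 + 1 + 1 + 1 + 1
1 + 1 + 1 + 1 + 1 + 1 + 1 + 1 + 1 + 1 + 1
That's 12 in total.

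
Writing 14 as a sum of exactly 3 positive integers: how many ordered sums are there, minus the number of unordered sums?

62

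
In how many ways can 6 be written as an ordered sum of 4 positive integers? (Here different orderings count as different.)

10

Place 3 bars in the 5 internal gaps of a row of 6 dots: C(5,3) = 10.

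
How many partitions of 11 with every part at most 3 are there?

16

Enumerating:
2+3+3+3
1+1+3+3+3
1+2+2+3+3
1+1+1+2+3+3
1+1+1+1+1+3+3
2+2+2+2+3
1+1+2+2+2+3
1+1+1+1+2+2+3
1+1+1+1+1+1+2+3
1+1+1+1+1+1+1+1+3
1+2+2+2+2+2
1+1+1+2+2+2+2
1+1+1+1+1+2+2+2
1+1+1+1+1+1+1+2+2
1+1+1+1+1+1+1+1+1+2
1+1+1+1+1+1+1+1+1+1+1
Counting gives 16.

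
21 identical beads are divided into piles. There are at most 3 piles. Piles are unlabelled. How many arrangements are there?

48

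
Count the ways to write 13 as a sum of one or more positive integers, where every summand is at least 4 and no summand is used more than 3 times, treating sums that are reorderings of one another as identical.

Enumerating:
13
4 + 9
5 + 8
6 + 7
4 + 4 + 5

5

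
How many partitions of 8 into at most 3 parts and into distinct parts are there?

Listing the qualifying partitions of 8:
8
7, 1
6, 2
5, 3
5, 2, 1
4, 3, 1

6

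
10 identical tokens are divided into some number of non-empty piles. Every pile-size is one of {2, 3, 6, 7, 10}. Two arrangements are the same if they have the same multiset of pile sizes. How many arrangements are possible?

Enumerating:
10
3,7
2,2,6
2,2,3,3
2,2,2,2,2

5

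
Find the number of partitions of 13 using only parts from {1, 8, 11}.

Enumerating:
11+1+1
8+1+1+1+1+1
1+1+1+1+1+1+1+1+1+1+1+1+1

3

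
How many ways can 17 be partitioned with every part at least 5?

7

Enumerating:
17
12 + 5
11 + 6
10 + 7
9 + 8
7 + 5 + 5
6 + 6 + 5
That's 7 in total.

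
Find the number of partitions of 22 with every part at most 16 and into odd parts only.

83

Enumerating by decreasing first part gives 83 partitions in all.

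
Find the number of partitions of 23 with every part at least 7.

8

They are:
23
16,7
15,8
14,9
13,10
12,11
9,7,7
8,8,7
That's 8 in total.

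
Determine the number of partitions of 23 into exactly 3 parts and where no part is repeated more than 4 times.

A partial list (first 12 by largest part):
21, 1, 1
20, 2, 1
19, 3, 1
19, 2, 2
18, 4, 1
18, 3, 2
17, 5, 1
17, 4, 2
17, 3, 3
16, 6, 1
16, 5, 2
16, 4, 3
…and 32 more, for 44 total.

44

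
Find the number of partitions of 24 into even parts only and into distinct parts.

The partitions of 24 that satisfy the conditions:
24
22 + 2
20 + 4
18 + 6
18 + 4 + 2
16 + 8
16 + 6 + 2
14 + 10
14 + 8 + 2
14 + 6 + 4
12 + 10 + 2
12 + 8 + 4
12 + 6 + 4 + 2
10 + 8 + 6
10 + 8 + 4 + 2

15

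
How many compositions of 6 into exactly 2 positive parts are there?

Equivalently, choose which 1 of the 5 gaps become plus signs: C(5,1) = 5.

5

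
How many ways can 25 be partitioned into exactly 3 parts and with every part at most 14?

A partial list (first 12 by largest part):
14,10,1
14,9,2
14,8,3
14,7,4
14,6,5
13,11,1
13,10,2
13,9,3
13,8,4
13,7,5
13,6,6
12,12,1
…and 15 more, for 27 total.

27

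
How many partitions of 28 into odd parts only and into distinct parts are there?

16

Listing the qualifying partitions of 28:
1, 27
3, 25
5, 23
7, 21
9, 19
1, 3, 5, 19
11, 17
1, 3, 7, 17
13, 15
1, 3, 9, 15
1, 5, 7, 15
1, 3, 11, 13
1, 5, 9, 13
3, 5, 7, 13
1, 7, 9, 11
3, 5, 9, 11
Counting gives 16.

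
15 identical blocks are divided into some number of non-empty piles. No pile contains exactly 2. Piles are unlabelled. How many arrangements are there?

Direct enumeration gives 75 partitions.

75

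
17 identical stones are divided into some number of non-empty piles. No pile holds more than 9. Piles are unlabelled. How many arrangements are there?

252

Direct enumeration gives 252 partitions.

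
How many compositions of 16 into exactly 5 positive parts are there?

By stars and bars with positive parts, the count is C(15,4) = 1365.

1365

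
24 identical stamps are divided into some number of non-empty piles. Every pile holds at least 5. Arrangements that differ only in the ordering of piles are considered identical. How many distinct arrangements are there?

There are too many to list fully; the first 12 (by largest part) are:
24
19, 5
18, 6
17, 7
16, 8
15, 9
14, 10
14, 5, 5
13, 11
13, 6, 5
12, 12
12, 7, 5
…and 14 more, for 26 total.

26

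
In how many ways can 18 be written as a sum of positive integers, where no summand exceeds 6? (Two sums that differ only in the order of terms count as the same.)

199

A full systematic count gives 199.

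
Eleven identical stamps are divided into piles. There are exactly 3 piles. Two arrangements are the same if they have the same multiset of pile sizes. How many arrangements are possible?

10

The partitions of 11 that satisfy the conditions:
9 + 1 + 1
8 + 2 + 1
7 + 3 + 1
7 + 2 + 2
6 + 4 + 1
6 + 3 + 2
5 + 5 + 1
5 + 4 + 2
5 + 3 + 3
4 + 4 + 3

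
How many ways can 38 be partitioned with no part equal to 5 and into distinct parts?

566

Counting exhaustively, 566 partitions satisfy the conditions.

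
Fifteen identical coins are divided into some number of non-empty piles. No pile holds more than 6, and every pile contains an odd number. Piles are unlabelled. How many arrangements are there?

Enumerating:
5,5,5
5,5,3,1,1
5,5,1,1,1,1,1
5,3,3,3,1
5,3,3,1,1,1,1
5,3,1,1,1,1,1,1,1
5,1,1,1,1,1,1,1,1,1,1
3,3,3,3,3
3,3,3,3,1,1,1
3,3,3,1,1,1,1,1,1
3,3,1,1,1,1,1,1,1,1,1
3,1,1,1,1,1,1,1,1,1,1,1,1
1,1,1,1,1,1,1,1,1,1,1,1,1,1,1
That's 13 in total.

13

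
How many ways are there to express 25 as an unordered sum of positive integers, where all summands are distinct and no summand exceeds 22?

139

Direct enumeration gives 139 partitions.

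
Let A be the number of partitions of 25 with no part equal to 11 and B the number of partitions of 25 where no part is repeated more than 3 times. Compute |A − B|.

947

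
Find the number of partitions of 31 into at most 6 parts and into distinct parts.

337

Direct enumeration gives 337 partitions.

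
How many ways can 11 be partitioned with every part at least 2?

14

The partitions of 11 that satisfy the conditions:
11
9, 2
8, 3
7, 4
7, 2, 2
6, 5
6, 3, 2
5, 4, 2
5, 3, 3
5, 2, 2, 2
4, 4, 3
4, 3, 2, 2
3, 3, 3, 2
3, 2, 2, 2, 2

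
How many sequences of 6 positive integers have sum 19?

Place 5 bars in the 18 internal gaps of a row of 19 dots: C(18,5) = 8568.

8568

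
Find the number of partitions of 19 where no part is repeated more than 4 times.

325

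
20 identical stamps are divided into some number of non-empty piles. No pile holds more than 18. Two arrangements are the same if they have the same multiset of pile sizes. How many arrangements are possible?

A full systematic count gives 625.

625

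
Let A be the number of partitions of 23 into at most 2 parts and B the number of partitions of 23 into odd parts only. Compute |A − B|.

92

Partitions of 23 into at most 2 parts: 12.
Partitions of 23 into odd parts only: 104.
|12 − 104| = 92.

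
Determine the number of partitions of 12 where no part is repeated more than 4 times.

There are too many to list fully; the first 12 (by largest part) are:
12
11+1
10+2
10+1+1
9+3
9+2+1
9+1+1+1
8+4
8+3+1
8+2+2
8+2+1+1
8+1+1+1+1
…and 48 more, for 60 total.

60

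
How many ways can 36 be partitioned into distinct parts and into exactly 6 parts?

Enumerating by decreasing first part gives 110 partitions in all.

110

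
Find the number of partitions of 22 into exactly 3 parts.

A partial list (first 12 by largest part):
1, 1, 20
1, 2, 19
1, 3, 18
2, 2, 18
1, 4, 17
2, 3, 17
1, 5, 16
2, 4, 16
3, 3, 16
1, 6, 15
2, 5, 15
3, 4, 15
…and 28 more, for 40 total.

40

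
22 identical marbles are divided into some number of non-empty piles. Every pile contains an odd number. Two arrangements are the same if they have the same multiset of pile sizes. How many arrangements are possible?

89

Direct enumeration gives 89 partitions.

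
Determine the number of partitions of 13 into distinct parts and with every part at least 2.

10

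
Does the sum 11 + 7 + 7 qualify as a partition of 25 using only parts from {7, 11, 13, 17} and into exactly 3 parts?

Yes

The parts sum to 25, and the condition 'each summand belongs to {7, 11, 13, 17}' holds; the condition 'there are exactly 3 summands' holds.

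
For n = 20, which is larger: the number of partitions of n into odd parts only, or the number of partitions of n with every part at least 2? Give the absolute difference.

Partitions of 20 into odd parts only: 64.
Partitions of 20 with every part at least 2: 137.
|64 − 137| = 73.

73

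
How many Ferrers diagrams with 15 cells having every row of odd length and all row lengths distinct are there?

4

Listing the qualifying partitions of 15:
15
11,3,1
9,5,1
7,5,3
That's 4 in total.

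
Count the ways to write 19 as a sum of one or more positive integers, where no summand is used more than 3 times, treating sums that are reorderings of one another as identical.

There are 258 such partitions.

258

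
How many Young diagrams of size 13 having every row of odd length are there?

18

The partitions of 13 that satisfy the conditions:
13
11, 1, 1
9, 3, 1
9, 1, 1, 1, 1
7, 5, 1
7, 3, 3
7, 3, 1, 1, 1
7, 1, 1, 1, 1, 1, 1
5, 5, 3
5, 5, 1, 1, 1
5, 3, 3, 1, 1
5, 3, 1, 1, 1, 1, 1
5, 1, 1, 1, 1, 1, 1, 1, 1
3, 3, 3, 3, 1
3, 3, 3, 1, 1, 1, 1
3, 3, 1, 1, 1, 1, 1, 1, 1
3, 1, 1, 1, 1, 1, 1, 1, 1, 1, 1
1, 1, 1, 1, 1, 1, 1, 1, 1, 1, 1, 1, 1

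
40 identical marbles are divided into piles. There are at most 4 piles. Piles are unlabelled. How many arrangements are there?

632

Direct enumeration gives 632 partitions.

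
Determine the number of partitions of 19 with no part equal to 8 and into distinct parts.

44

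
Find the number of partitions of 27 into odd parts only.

Counting exhaustively, 192 partitions satisfy the conditions.

192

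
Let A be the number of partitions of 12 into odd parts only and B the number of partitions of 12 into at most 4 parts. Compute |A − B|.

19

Partitions of 12 into odd parts only: 15.
Partitions of 12 into at most 4 parts: 34.
|15 − 34| = 19.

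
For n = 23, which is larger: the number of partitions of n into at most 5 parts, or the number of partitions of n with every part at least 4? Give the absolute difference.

Partitions of 23 into at most 5 parts: 291.
Partitions of 23 with every part at least 4: 39.
|291 − 39| = 252.

252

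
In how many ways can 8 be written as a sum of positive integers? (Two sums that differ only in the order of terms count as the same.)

The partitions of 8 that satisfy the conditions:
8
7+1
6+2
6+1+1
5+3
5+2+1
5+1+1+1
4+4
4+3+1
4+2+2
4+2+1+1
4+1+1+1+1
3+3+2
3+3+1+1
3+2+2+1
3+2+1+1+1
3+1+1+1+1+1
2+2+2+2
2+2+2+1+1
2+2+1+1+1+1
2+1+1+1+1+1+1
1+1+1+1+1+1+1+1

22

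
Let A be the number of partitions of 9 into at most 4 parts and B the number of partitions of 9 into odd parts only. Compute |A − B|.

Partitions of 9 into at most 4 parts: 18.
Partitions of 9 into odd parts only: 8.
|18 − 8| = 10.

10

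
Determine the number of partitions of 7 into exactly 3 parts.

4

They are:
5, 1, 1
4, 2, 1
3, 3, 1
3, 2, 2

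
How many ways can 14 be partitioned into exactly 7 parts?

15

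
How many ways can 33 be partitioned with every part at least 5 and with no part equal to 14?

Counting exhaustively, 100 partitions satisfy the conditions.

100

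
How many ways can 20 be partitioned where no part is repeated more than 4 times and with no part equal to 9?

Systematic enumeration (by largest part, then next-largest, …) yields 365.

365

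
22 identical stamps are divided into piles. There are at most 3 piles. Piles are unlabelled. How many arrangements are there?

A partial list (first 12 by largest part):
22
1, 21
2, 20
1, 1, 20
3, 19
1, 2, 19
4, 18
1, 3, 18
2, 2, 18
5, 17
1, 4, 17
2, 3, 17
…and 40 more, for 52 total.

52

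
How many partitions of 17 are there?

Systematic enumeration (by largest part, then next-largest, …) yields 297.

297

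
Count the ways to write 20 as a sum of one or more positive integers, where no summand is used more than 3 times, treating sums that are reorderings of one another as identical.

320

Enumerating by decreasing first part gives 320 partitions in all.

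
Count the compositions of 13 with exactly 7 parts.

Place 6 bars in the 12 internal gaps of a row of 13 dots: C(12,6) = 924.

924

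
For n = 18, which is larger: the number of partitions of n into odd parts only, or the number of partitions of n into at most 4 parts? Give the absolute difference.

Partitions of 18 into odd parts only: 46.
Partitions of 18 into at most 4 parts: 84.
|46 − 84| = 38.

38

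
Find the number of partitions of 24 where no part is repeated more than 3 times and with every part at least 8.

7

They are:
24
16, 8
15, 9
14, 10
13, 11
12, 12
8, 8, 8
That's 7 in total.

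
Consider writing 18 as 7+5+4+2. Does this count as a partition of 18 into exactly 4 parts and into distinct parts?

The parts sum to 18, and the condition 'there are exactly 4 summands' holds; the condition 'all summands are distinct' holds.

Yes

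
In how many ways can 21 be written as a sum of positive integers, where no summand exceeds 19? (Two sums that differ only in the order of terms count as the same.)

790

Counting exhaustively, 790 partitions satisfy the conditions.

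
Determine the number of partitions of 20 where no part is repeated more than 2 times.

202

Direct enumeration gives 202 partitions.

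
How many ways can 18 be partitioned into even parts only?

30

A partial list (first 12 by largest part):
18
16+2
14+4
14+2+2
12+6
12+4+2
12+2+2+2
10+8
10+6+2
10+4+4
10+4+2+2
10+2+2+2+2
…and 18 more, for 30 total.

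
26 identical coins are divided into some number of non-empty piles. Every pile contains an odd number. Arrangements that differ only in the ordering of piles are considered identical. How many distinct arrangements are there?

165

Direct enumeration gives 165 partitions.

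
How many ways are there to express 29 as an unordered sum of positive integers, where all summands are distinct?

Direct enumeration gives 256 partitions.

256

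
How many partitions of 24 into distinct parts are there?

122

Counting exhaustively, 122 partitions satisfy the conditions.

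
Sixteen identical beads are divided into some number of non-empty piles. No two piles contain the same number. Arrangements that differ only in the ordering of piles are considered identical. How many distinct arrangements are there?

There are too many to list fully; the first 12 (by largest part) are:
16
15 + 1
14 + 2
13 + 3
13 + 2 + 1
12 + 4
12 + 3 + 1
11 + 5
11 + 4 + 1
11 + 3 + 2
10 + 6
10 + 5 + 1
…and 20 more, for 32 total.

32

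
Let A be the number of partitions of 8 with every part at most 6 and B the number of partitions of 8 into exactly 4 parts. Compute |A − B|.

Partitions of 8 with every part at most 6: 20.
Partitions of 8 into exactly 4 parts: 5.
|20 − 5| = 15.

15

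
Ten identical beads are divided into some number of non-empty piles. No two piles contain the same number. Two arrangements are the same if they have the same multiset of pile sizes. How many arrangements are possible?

Listing the qualifying partitions of 10:
10
9, 1
8, 2
7, 3
7, 2, 1
6, 4
6, 3, 1
5, 4, 1
5, 3, 2
4, 3, 2, 1
That's 10 in total.

10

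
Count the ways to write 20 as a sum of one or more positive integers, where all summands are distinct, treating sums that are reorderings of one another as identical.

There are too many to list fully; the first 12 (by largest part) are:
20
1 + 19
2 + 18
3 + 17
1 + 2 + 17
4 + 16
1 + 3 + 16
5 + 15
1 + 4 + 15
2 + 3 + 15
6 + 14
1 + 5 + 14
…and 52 more, for 64 total.

64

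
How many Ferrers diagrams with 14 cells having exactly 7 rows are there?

Enumerating:
1, 1, 1, 1, 1, 1, 8
1, 1, 1, 1, 1, 2, 7
1, 1, 1, 1, 1, 3, 6
1, 1, 1, 1, 2, 2, 6
1, 1, 1, 1, 1, 4, 5
1, 1, 1, 1, 2, 3, 5
1, 1, 1, 2, 2, 2, 5
1, 1, 1, 1, 2, 4, 4
1, 1, 1, 1, 3, 3, 4
1, 1, 1, 2, 2, 3, 4
1, 1, 2, 2, 2, 2, 4
1, 1, 1, 2, 3, 3, 3
1, 1, 2, 2, 2, 3, 3
1, 2, 2, 2, 2, 2, 3
2, 2, 2, 2, 2, 2, 2

15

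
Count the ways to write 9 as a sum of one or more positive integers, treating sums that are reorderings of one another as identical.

30

There are too many to list fully; the first 12 (by largest part) are:
9
1 + 8
2 + 7
1 + 1 + 7
3 + 6
1 + 2 + 6
1 + 1 + 1 + 6
4 + 5
1 + 3 + 5
2 + 2 + 5
1 + 1 + 2 + 5
1 + 1 + 1 + 1 + 5
…and 18 more, for 30 total.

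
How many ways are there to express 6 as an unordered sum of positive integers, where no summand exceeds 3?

7

Listing the qualifying partitions of 6:
3,3
3,2,1
3,1,1,1
2,2,2
2,2,1,1
2,1,1,1,1
1,1,1,1,1,1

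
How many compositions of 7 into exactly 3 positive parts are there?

15

A composition of 7 into 3 positive parts is chosen by placing 2 dividers among the 6 gaps between 7 units: C(6,2) = 15.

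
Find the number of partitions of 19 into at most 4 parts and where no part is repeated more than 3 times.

A full systematic count gives 94.

94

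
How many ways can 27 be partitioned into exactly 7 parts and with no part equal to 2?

129

Direct enumeration gives 129 partitions.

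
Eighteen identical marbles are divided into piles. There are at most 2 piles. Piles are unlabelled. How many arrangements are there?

10

The partitions of 18 that satisfy the conditions:
18
1 + 17
2 + 16
3 + 15
4 + 14
5 + 13
6 + 12
7 + 11
8 + 10
9 + 9
That's 10 in total.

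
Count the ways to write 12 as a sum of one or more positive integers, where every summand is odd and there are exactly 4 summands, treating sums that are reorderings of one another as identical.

5

Listing the qualifying partitions of 12:
9, 1, 1, 1
7, 3, 1, 1
5, 5, 1, 1
5, 3, 3, 1
3, 3, 3, 3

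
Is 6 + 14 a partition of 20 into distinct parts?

Yes

The parts sum to 20, and the condition 'all summands are distinct' holds.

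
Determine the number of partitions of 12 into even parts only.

Enumerating:
12
10+2
8+4
8+2+2
6+6
6+4+2
6+2+2+2
4+4+4
4+4+2+2
4+2+2+2+2
2+2+2+2+2+2

11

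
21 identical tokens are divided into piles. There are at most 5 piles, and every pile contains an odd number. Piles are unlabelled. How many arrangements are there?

There are too many to list fully; the first 12 (by largest part) are:
21
19+1+1
17+3+1
17+1+1+1+1
15+5+1
15+3+3
15+3+1+1+1
13+7+1
13+5+3
13+5+1+1+1
13+3+3+1+1
11+9+1
…and 19 more, for 31 total.

31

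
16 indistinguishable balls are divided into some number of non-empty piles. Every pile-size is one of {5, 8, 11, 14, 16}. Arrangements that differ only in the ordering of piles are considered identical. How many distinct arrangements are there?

The partitions of 16 that satisfy the conditions:
16
11 + 5
8 + 8

3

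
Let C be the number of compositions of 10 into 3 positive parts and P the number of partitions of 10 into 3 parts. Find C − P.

28

Compositions: C(9,2) = 36.
Unordered (partitions into 3 parts): 8.
Difference: 36 − 8 = 28.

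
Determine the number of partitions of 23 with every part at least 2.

253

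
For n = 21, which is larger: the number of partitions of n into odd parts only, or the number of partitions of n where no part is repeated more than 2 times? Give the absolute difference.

Partitions of 21 into odd parts only: 76.
Partitions of 21 where no part is repeated more than 2 times: 243.
|76 − 243| = 167.

167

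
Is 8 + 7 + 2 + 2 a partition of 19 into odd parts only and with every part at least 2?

No

The parts sum to 19, and the condition 'every summand is odd' is violated.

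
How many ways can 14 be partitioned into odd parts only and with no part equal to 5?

Enumerating:
13,1
11,3
11,1,1,1
9,3,1,1
9,1,1,1,1,1
7,7
7,3,3,1
7,3,1,1,1,1
7,1,1,1,1,1,1,1
3,3,3,3,1,1
3,3,3,1,1,1,1,1
3,3,1,1,1,1,1,1,1,1
3,1,1,1,1,1,1,1,1,1,1,1
1,1,1,1,1,1,1,1,1,1,1,1,1,1

14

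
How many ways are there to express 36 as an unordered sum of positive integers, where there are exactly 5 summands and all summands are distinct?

221

Counting exhaustively, 221 partitions satisfy the conditions.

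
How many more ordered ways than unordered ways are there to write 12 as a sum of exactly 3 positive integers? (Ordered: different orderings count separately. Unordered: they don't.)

Compositions: C(11,2) = 55.
Unordered (partitions into 3 parts): 12.
Difference: 55 − 12 = 43.

43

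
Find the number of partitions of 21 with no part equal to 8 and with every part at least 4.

22

The partitions of 21 that satisfy the conditions:
21
17,4
16,5
15,6
14,7
13,4,4
12,9
12,5,4
11,10
11,6,4
11,5,5
10,7,4
10,6,5
9,7,5
9,6,6
9,4,4,4
7,7,7
7,6,4,4
7,5,5,4
6,6,5,4
6,5,5,5
5,4,4,4,4
That's 22 in total.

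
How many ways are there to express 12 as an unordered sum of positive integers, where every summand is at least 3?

9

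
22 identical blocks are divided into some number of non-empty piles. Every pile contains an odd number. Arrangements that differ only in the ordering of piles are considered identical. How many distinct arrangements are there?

89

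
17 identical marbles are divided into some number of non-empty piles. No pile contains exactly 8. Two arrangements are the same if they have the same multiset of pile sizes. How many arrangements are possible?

Enumerating by decreasing first part gives 267 partitions in all.

267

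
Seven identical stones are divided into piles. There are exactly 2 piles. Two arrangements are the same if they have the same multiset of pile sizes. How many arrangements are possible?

The partitions of 7 that satisfy the conditions:
6 + 1
5 + 2
4 + 3
Counting gives 3.

3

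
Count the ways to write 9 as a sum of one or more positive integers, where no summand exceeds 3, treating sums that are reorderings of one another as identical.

Listing the qualifying partitions of 9:
3,3,3
3,3,2,1
3,3,1,1,1
3,2,2,2
3,2,2,1,1
3,2,1,1,1,1
3,1,1,1,1,1,1
2,2,2,2,1
2,2,2,1,1,1
2,2,1,1,1,1,1
2,1,1,1,1,1,1,1
1,1,1,1,1,1,1,1,1
That's 12 in total.

12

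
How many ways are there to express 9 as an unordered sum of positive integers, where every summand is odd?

8

The partitions of 9 that satisfy the conditions:
9
7,1,1
5,3,1
5,1,1,1,1
3,3,3
3,3,1,1,1
3,1,1,1,1,1,1
1,1,1,1,1,1,1,1,1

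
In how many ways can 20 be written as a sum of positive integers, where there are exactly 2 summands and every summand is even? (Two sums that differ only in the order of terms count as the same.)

5

The partitions of 20 that satisfy the conditions:
18,2
16,4
14,6
12,8
10,10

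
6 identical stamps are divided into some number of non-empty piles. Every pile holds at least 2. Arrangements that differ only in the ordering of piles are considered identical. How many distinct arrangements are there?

Enumerating:
6
4,2
3,3
2,2,2

4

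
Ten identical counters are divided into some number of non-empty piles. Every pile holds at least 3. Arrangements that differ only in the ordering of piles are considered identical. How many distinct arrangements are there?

The partitions of 10 that satisfy the conditions:
10
7 + 3
6 + 4
5 + 5
4 + 3 + 3
Counting gives 5.

5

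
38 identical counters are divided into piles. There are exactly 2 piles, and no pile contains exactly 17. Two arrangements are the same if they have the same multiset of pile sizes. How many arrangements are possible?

18

Listing the qualifying partitions of 38:
37 + 1
36 + 2
35 + 3
34 + 4
33 + 5
32 + 6
31 + 7
30 + 8
29 + 9
28 + 10
27 + 11
26 + 12
25 + 13
24 + 14
23 + 15
22 + 16
20 + 18
19 + 19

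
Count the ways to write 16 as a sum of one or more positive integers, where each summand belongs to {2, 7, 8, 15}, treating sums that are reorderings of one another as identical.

4

Listing the qualifying partitions of 16:
8,8
2,2,2,2,8
2,7,7
2,2,2,2,2,2,2,2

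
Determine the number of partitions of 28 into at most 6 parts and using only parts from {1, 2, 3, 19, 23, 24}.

15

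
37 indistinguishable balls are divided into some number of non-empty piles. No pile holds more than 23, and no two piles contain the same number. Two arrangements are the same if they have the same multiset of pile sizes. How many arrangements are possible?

Direct enumeration gives 672 partitions.

672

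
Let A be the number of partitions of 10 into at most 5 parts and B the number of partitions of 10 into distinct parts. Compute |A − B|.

20

Partitions of 10 into at most 5 parts: 30.
Partitions of 10 into distinct parts: 10.
|30 − 10| = 20.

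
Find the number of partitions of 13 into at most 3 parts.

21

Listing the qualifying partitions of 13:
13
1 + 12
2 + 11
1 + 1 + 11
3 + 10
1 + 2 + 10
4 + 9
1 + 3 + 9
2 + 2 + 9
5 + 8
1 + 4 + 8
2 + 3 + 8
6 + 7
1 + 5 + 7
2 + 4 + 7
3 + 3 + 7
1 + 6 + 6
2 + 5 + 6
3 + 4 + 6
3 + 5 + 5
4 + 4 + 5
Counting gives 21.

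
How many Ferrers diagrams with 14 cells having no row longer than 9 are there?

123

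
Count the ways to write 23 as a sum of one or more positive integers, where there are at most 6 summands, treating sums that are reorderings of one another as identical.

Direct enumeration gives 454 partitions.

454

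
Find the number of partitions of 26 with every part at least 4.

A partial list (first 12 by largest part):
26
22,4
21,5
20,6
19,7
18,8
18,4,4
17,9
17,5,4
16,10
16,6,4
16,5,5
…and 58 more, for 70 total.

70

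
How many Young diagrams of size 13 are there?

There are 101 such partitions.

101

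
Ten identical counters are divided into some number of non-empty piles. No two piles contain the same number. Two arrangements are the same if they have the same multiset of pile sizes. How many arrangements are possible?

Listing the qualifying partitions of 10:
10
9+1
8+2
7+3
7+2+1
6+4
6+3+1
5+4+1
5+3+2
4+3+2+1

10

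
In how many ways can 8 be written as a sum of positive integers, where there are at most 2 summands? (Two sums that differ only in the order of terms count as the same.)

5

The partitions of 8 that satisfy the conditions:
8
7, 1
6, 2
5, 3
4, 4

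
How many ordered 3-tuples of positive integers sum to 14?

78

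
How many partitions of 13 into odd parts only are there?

18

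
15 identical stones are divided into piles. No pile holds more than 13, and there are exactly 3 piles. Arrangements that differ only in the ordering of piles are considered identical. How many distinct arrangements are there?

19

Listing the qualifying partitions of 15:
13+1+1
12+2+1
11+3+1
11+2+2
10+4+1
10+3+2
9+5+1
9+4+2
9+3+3
8+6+1
8+5+2
8+4+3
7+7+1
7+6+2
7+5+3
7+4+4
6+6+3
6+5+4
5+5+5
Counting gives 19.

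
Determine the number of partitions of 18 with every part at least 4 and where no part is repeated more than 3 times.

The partitions of 18 that satisfy the conditions:
18
14, 4
13, 5
12, 6
11, 7
10, 8
10, 4, 4
9, 9
9, 5, 4
8, 6, 4
8, 5, 5
7, 7, 4
7, 6, 5
6, 6, 6
6, 4, 4, 4
5, 5, 4, 4

16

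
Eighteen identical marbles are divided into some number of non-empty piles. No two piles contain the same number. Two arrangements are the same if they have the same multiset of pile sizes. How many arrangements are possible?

A partial list (first 12 by largest part):
18
17,1
16,2
15,3
15,2,1
14,4
14,3,1
13,5
13,4,1
13,3,2
12,6
12,5,1
…and 34 more, for 46 total.

46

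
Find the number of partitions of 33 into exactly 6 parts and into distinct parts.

58

There are too many to list fully; the first 12 (by largest part) are:
1 + 2 + 3 + 4 + 5 + 18
1 + 2 + 3 + 4 + 6 + 17
1 + 2 + 3 + 4 + 7 + 16
1 + 2 + 3 + 5 + 6 + 16
1 + 2 + 3 + 4 + 8 + 15
1 + 2 + 3 + 5 + 7 + 15
1 + 2 + 4 + 5 + 6 + 15
1 + 2 + 3 + 4 + 9 + 14
1 + 2 + 3 + 5 + 8 + 14
1 + 2 + 3 + 6 + 7 + 14
1 + 2 + 4 + 5 + 7 + 14
1 + 3 + 4 + 5 + 6 + 14
…and 46 more, for 58 total.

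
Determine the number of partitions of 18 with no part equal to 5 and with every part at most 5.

84

Systematic enumeration (by largest part, then next-largest, …) yields 84.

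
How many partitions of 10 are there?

A partial list (first 12 by largest part):
10
9 + 1
8 + 2
8 + 1 + 1
7 + 3
7 + 2 + 1
7 + 1 + 1 + 1
6 + 4
6 + 3 + 1
6 + 2 + 2
6 + 2 + 1 + 1
6 + 1 + 1 + 1 + 1
…and 30 more, for 42 total.

42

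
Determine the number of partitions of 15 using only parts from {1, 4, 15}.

5

Listing the qualifying partitions of 15:
15
4 + 4 + 4 + 1 + 1 + 1
4 + 4 + 1 + 1 + 1 + 1 + 1 + 1 + 1
4 + 1 + 1 + 1 + 1 + 1 + 1 + 1 + 1 + 1 + 1 + 1
1 + 1 + 1 + 1 + 1 + 1 + 1 + 1 + 1 + 1 + 1 + 1 + 1 + 1 + 1
That's 5 in total.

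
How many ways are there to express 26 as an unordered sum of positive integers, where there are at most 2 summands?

The partitions of 26 that satisfy the conditions:
26
25,1
24,2
23,3
22,4
21,5
20,6
19,7
18,8
17,9
16,10
15,11
14,12
13,13

14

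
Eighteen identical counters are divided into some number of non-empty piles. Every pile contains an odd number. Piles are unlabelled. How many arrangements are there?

46

There are too many to list fully; the first 12 (by largest part) are:
17,1
15,3
15,1,1,1
13,5
13,3,1,1
13,1,1,1,1,1
11,7
11,5,1,1
11,3,3,1
11,3,1,1,1,1
11,1,1,1,1,1,1,1
9,9
…and 34 more, for 46 total.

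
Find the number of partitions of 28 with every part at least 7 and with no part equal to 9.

14

They are:
28
21 + 7
20 + 8
18 + 10
17 + 11
16 + 12
15 + 13
14 + 14
14 + 7 + 7
13 + 8 + 7
12 + 8 + 8
11 + 10 + 7
10 + 10 + 8
7 + 7 + 7 + 7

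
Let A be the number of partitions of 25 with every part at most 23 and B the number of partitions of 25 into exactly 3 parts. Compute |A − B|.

Partitions of 25 with every part at most 23: 1956.
Partitions of 25 into exactly 3 parts: 52.
|1956 − 52| = 1904.

1904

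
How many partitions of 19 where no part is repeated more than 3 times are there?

258

There are 258 such partitions.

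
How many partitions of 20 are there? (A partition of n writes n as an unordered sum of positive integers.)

A full systematic count gives 627.

627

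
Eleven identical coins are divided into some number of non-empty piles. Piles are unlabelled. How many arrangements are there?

56

There are too many to list fully; the first 12 (by largest part) are:
11
10, 1
9, 2
9, 1, 1
8, 3
8, 2, 1
8, 1, 1, 1
7, 4
7, 3, 1
7, 2, 2
7, 2, 1, 1
7, 1, 1, 1, 1
…and 44 more, for 56 total.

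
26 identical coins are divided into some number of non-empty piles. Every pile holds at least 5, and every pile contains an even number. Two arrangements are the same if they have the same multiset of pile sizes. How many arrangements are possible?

10

They are:
26
20,6
18,8
16,10
14,12
14,6,6
12,8,6
10,10,6
10,8,8
8,6,6,6
Counting gives 10.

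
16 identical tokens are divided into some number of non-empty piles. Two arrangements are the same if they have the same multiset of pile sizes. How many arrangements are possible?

Counting exhaustively, 231 partitions satisfy the conditions.

231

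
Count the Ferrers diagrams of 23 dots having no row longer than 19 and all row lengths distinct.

99

A full systematic count gives 99.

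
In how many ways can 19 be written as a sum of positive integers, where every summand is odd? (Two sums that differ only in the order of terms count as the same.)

54

A partial list (first 12 by largest part):
19
17+1+1
15+3+1
15+1+1+1+1
13+5+1
13+3+3
13+3+1+1+1
13+1+1+1+1+1+1
11+7+1
11+5+3
11+5+1+1+1
11+3+3+1+1
…and 42 more, for 54 total.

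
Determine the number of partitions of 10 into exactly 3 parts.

The partitions of 10 that satisfy the conditions:
8, 1, 1
7, 2, 1
6, 3, 1
6, 2, 2
5, 4, 1
5, 3, 2
4, 4, 2
4, 3, 3
That's 8 in total.

8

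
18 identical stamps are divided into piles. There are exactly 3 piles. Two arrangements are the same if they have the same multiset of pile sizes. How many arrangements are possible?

A partial list (first 12 by largest part):
16+1+1
15+2+1
14+3+1
14+2+2
13+4+1
13+3+2
12+5+1
12+4+2
12+3+3
11+6+1
11+5+2
11+4+3
…and 15 more, for 27 total.

27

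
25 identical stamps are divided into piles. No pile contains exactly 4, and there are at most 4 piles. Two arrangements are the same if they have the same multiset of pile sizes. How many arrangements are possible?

137

Counting exhaustively, 137 partitions satisfy the conditions.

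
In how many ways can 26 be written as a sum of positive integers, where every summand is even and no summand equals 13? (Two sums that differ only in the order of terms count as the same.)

There are 101 such partitions.

101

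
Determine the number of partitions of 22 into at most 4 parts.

Enumerating by decreasing first part gives 136 partitions in all.

136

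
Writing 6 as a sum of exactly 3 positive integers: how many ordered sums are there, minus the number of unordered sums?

7

Ordered (compositions into 3 parts): C(5,2) = 10.
Unordered (partitions into 3 parts): 3.
Difference: 10 − 3 = 7.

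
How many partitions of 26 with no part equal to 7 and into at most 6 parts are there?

Systematic enumeration (by largest part, then next-largest, …) yields 545.

545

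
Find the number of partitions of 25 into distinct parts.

Systematic enumeration (by largest part, then next-largest, …) yields 142.

142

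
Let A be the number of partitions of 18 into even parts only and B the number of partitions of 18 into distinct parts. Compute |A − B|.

16

Partitions of 18 into even parts only: 30.
Partitions of 18 into distinct parts: 46.
|30 − 46| = 16.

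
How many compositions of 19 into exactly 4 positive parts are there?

816

By stars and bars with positive parts, the count is C(18,3) = 816.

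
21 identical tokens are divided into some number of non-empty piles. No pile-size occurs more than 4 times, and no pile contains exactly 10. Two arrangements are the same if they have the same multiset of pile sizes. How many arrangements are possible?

461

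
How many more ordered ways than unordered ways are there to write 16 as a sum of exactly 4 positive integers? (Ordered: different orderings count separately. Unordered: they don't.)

421

Compositions: C(15,3) = 455.
Partitions of 16 into exactly 4 parts: 34.
Difference: 455 − 34 = 421.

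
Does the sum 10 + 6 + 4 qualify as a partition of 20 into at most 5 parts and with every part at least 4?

Yes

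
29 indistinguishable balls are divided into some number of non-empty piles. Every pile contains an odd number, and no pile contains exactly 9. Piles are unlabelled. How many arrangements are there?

192

Counting exhaustively, 192 partitions satisfy the conditions.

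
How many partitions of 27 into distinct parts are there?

192

A full systematic count gives 192.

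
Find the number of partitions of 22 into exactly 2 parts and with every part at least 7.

5

Listing the qualifying partitions of 22:
15,7
14,8
13,9
12,10
11,11
Counting gives 5.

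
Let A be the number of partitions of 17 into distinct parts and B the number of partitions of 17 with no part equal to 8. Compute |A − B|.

Partitions of 17 into distinct parts: 38.
Partitions of 17 with no part equal to 8: 267.
|38 − 267| = 229.

229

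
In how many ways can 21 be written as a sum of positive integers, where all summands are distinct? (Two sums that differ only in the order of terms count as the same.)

76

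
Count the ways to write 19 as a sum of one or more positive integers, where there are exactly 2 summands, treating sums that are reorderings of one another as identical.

They are:
18,1
17,2
16,3
15,4
14,5
13,6
12,7
11,8
10,9

9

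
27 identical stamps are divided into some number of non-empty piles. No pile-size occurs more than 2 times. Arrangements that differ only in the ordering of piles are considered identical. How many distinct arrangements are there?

731

Systematic enumeration (by largest part, then next-largest, …) yields 731.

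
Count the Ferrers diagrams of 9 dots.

A partial list (first 12 by largest part):
9
8,1
7,2
7,1,1
6,3
6,2,1
6,1,1,1
5,4
5,3,1
5,2,2
5,2,1,1
5,1,1,1,1
…and 18 more, for 30 total.

30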